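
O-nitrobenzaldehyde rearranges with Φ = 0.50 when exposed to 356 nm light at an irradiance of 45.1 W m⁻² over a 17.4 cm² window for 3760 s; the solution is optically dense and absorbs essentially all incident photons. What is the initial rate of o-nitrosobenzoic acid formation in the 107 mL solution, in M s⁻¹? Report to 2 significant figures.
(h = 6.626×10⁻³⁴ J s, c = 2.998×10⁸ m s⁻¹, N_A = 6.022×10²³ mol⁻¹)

Photon energy at 356 nm: hc/λ = (6.626×10⁻³⁴)(2.998×10⁸)/(356×10⁻⁹) = 5.580×10⁻¹⁹ J.
Energy delivered: (45.1 W m⁻²)(17.4×10⁻⁴ m²)(3760 s) = 295.1 J.
Photons incident: 295.1 / 5.580×10⁻¹⁹ = 5.289×10²⁰, i.e. 5.289×10²⁰/6.022×10²³ = 8.783×10⁻⁴ mol.
Product formed: 0.50 × 8.783×10⁻⁴ = 4.392×10⁻⁴ mol.
Rate: 4.392×10⁻⁴ mol / (3760 s × 0.107 L) = 1.1×10⁻⁶ M s⁻¹.

1.1×10⁻⁶ M s⁻¹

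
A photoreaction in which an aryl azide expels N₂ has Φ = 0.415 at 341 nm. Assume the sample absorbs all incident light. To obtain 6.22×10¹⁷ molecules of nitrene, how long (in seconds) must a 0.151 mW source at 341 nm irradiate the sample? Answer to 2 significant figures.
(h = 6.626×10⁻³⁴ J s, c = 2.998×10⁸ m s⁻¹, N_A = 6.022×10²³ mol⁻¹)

t ≈ 5800 s

Product: 6.22×10¹⁷ / 6.022×10²³ = 1.033×10⁻⁶ mol.
Photons that must be absorbed: 1.033×10⁻⁶ / 0.415 = 2.489×10⁻⁶ mol.
Photon energy: hc/λ = 5.825×10⁻¹⁹ J; per mole, 3.508×10⁵ J mol⁻¹.
Energy required: 2.489×10⁻⁶ × 3.508×10⁵ = 0.8731 J.
Time: 0.8731 J / 0.000151 W = 5800 s.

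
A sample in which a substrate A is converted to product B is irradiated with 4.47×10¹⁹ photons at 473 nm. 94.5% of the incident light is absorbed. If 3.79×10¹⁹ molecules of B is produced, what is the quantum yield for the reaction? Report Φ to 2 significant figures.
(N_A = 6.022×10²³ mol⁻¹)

Product: 3.79×10¹⁹ / 6.022×10²³ = 6.294×10⁻⁵ mol.
Moles of photons: 4.47×10¹⁹ / 6.022×10²³ = 7.423×10⁻⁵ mol.
Photons absorbed: 0.945 × 7.423×10⁻⁵ = 7.015×10⁻⁵ mol.
Φ = 6.294×10⁻⁵ mol / 7.015×10⁻⁵ mol photons = 0.90.

Φ = 0.90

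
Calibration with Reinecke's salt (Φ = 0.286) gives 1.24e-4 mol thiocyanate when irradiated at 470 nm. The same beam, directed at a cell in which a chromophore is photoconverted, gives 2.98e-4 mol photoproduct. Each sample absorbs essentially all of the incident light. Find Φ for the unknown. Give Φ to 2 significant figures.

Φ = 0.69

Photons absorbed by the actinometer: 1.24e-4 / 0.286 = 4.336e-4 mol.
Φ(unknown) = 2.98e-4 / 4.336e-4 = 0.69.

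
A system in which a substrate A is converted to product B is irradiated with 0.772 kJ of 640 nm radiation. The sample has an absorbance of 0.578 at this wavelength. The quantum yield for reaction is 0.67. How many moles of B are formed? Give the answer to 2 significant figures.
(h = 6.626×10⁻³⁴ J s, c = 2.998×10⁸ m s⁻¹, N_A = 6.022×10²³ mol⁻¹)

Photon energy at 640 nm: hc/λ = (6.626×10⁻³⁴)(2.998×10⁸)/(640×10⁻⁹) = 3.104×10⁻¹⁹ J.
Incident energy: 0.772 kJ = 772 J.
Photons incident: 772 / 3.104×10⁻¹⁹ = 2.487×10²¹, i.e. 2.487×10²¹/6.022×10²³ = 0.004130 mol.
Fraction absorbed: 1 − 10^(−0.578) = 0.7358.
Photons absorbed: 0.7358 × 0.004130 = 0.003039 mol.
Product: Φ × n_abs = 0.67 × 0.003039 = 0.002036 mol.

0.0020 mol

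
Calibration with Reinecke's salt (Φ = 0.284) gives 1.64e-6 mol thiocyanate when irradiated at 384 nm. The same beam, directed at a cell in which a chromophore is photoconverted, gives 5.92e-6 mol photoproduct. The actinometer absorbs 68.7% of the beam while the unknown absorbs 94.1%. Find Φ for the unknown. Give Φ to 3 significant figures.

Photons absorbed by the actinometer: 1.64e-6 / 0.284 = 5.775e-6 mol.
Incident flux: 5.775e-6 / 0.687 = 8.406e-6 einstein.
Absorbed by unknown: 0.941 × 8.406e-6 = 7.910e-6 mol.
Φ(unknown) = 5.92e-6 / 7.910e-6 = 0.748.

Φ = 0.748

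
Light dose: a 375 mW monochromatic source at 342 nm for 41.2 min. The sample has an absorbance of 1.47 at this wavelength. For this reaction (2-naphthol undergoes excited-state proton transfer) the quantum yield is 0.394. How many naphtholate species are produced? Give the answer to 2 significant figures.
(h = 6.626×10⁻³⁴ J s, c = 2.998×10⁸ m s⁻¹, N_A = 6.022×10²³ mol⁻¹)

Photon energy at 342 nm: hc/λ = (6.626×10⁻³⁴)(2.998×10⁸)/(342×10⁻⁹) = 5.808×10⁻¹⁹ J.
Energy delivered: (375 mW)(2472 s) = 927.0 J.
Photons incident: 927.0 / 5.808×10⁻¹⁹ = 1.596×10²¹, i.e. 1.596×10²¹/6.022×10²³ = 0.002650 mol.
Fraction absorbed: 1 − 10^(−1.47) = 0.9661.
Photons absorbed: 0.9661 × 0.002650 = 0.002560 mol.
Product: Φ × n_abs = 0.394 × 0.002560 = 0.001009 mol.
As a count: 0.001009 × 6.022×10²³ = 6.1×10²⁰.

6.1×10²⁰ species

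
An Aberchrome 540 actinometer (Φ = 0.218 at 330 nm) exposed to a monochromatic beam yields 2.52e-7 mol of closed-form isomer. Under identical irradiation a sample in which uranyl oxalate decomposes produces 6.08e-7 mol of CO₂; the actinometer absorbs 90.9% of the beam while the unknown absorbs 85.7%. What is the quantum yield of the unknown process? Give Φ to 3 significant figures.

Photons absorbed by the actinometer: 2.52e-7 / 0.218 = 1.156e-6 mol.
Incident flux: 1.156e-6 / 0.909 = 1.272e-6 einstein.
Absorbed by unknown: 0.857 × 1.272e-6 = 1.090e-6 mol.
Φ(unknown) = 6.08e-7 / 1.090e-6 = 0.558.

Φ = 0.558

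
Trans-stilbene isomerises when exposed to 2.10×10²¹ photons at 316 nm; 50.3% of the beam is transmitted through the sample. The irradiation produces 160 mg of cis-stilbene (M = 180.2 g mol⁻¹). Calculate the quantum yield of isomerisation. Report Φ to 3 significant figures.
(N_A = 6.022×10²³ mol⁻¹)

Product: 160 mg / 180.2 g mol⁻¹ = 8.879×10⁻⁴ mol.
Moles of photons: 2.10×10²¹ / 6.022×10²³ = 0.003487 mol.
Fraction absorbed: 1 − 50.3/100 = 0.4970.
Photons absorbed: 0.4970 × 0.003487 = 0.001733 mol.
Φ = 8.879×10⁻⁴ mol / 0.001733 mol photons = 0.512.

Φ = 0.512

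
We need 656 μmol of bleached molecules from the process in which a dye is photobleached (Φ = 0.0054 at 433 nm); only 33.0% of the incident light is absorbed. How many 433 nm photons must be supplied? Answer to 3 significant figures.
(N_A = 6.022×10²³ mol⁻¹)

Product: 656 μmol = 6.56×10⁻⁴ mol.
Photons that must be absorbed: 6.56×10⁻⁴ / 0.0054 = 0.1215 mol.
Incident photons needed: 0.1215 / 0.330 = 0.3682 mol.
Photon count: 0.3682 × 6.022×10²³ = 2.22×10²³.

2.22×10²³ photons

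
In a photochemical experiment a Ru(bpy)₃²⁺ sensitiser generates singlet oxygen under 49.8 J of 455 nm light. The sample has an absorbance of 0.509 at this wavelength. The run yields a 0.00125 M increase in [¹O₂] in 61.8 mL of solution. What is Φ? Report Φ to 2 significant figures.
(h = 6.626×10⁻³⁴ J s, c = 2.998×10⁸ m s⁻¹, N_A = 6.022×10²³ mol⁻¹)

Φ = 0.59

Product: (0.00125 M)(0.0618 L) = 7.725×10⁻⁵ mol.
Photon energy at 455 nm: hc/λ = (6.626×10⁻³⁴)(2.998×10⁸)/(455×10⁻⁹) = 4.366×10⁻¹⁹ J.
Photons incident: 49.8 / 4.366×10⁻¹⁹ = 1.141×10²⁰, i.e. 1.141×10²⁰/6.022×10²³ = 1.895×10⁻⁴ mol.
Fraction absorbed: 1 − 10^(−0.509) = 0.6903.
Photons absorbed: 0.6903 × 1.895×10⁻⁴ = 1.308×10⁻⁴ mol.
Φ = 7.725×10⁻⁵ mol / 1.308×10⁻⁴ mol photons = 0.59.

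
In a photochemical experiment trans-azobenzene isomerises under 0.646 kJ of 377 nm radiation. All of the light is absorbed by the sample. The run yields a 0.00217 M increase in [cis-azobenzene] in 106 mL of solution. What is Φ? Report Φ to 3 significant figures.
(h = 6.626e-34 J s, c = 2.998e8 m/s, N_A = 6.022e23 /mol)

Product: (0.00217 M)(0.106 L) = 2.300e-4 mol.
Photon energy at 377 nm: hc/λ = (6.626e-34)(2.998e8)/(377e-9) = 5.269e-19 J.
Incident energy: 0.646 kJ = 646 J.
Photons incident: 646 / 5.269e-19 = 1.226e21, i.e. 1.226e21/6.022e23 = 0.002036 mol.
Φ = 2.300e-4 mol / 0.002036 mol photons = 0.113.

Φ = 0.113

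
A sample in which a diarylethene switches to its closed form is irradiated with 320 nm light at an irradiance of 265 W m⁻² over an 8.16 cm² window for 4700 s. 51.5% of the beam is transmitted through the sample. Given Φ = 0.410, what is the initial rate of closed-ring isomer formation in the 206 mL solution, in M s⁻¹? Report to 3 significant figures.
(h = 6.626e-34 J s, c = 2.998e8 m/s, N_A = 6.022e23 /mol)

Photon energy at 320 nm: hc/λ = (6.626e-34)(2.998e8)/(320e-9) = 6.208e-19 J.
Energy delivered: (265 W m⁻²)(8.16e-4 m²)(4700 s) = 1016 J.
Photons incident: 1016 / 6.208e-19 = 1.637e21, i.e. 1.637e21/6.022e23 = 0.002718 mol.
Fraction absorbed: 1 − 51.5/100 = 0.4850.
Photons absorbed: 0.4850 × 0.002718 = 0.001318 mol.
Product formed: 0.410 × 0.001318 = 5.404e-4 mol.
Rate: 5.404e-4 mol / (4700 s × 0.206 L) = 5.58e-7 M s⁻¹.

5.58e-7 M s⁻¹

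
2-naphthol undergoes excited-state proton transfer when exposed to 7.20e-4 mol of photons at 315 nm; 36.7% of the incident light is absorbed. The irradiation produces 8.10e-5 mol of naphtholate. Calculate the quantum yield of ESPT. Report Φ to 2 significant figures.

Photons absorbed: 0.367 × 7.20e-4 = 2.642e-4 mol.
Φ = 8.10e-5 mol / 2.642e-4 mol photons = 0.31.

Φ = 0.31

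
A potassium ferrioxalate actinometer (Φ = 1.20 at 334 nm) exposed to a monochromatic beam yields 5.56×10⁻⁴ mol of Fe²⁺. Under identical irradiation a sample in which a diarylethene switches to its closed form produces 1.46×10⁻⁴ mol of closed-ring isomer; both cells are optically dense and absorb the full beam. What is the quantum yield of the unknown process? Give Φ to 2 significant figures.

Photons absorbed by the actinometer: 5.56×10⁻⁴ / 1.20 = 4.633×10⁻⁴ mol.
Φ(unknown) = 1.46×10⁻⁴ / 4.633×10⁻⁴ = 0.32.

Φ = 0.32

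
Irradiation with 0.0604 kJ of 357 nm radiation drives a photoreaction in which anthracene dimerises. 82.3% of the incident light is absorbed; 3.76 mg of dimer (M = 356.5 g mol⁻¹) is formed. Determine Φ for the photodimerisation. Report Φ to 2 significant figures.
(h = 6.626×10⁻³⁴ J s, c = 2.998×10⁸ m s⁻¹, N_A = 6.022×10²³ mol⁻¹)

Φ = 0.071

Product: 3.76 mg / 356.5 g mol⁻¹ = 1.055×10⁻⁵ mol.
Photon energy at 357 nm: hc/λ = (6.626×10⁻³⁴)(2.998×10⁸)/(357×10⁻⁹) = 5.564×10⁻¹⁹ J.
Incident energy: 0.0604 kJ = 60.4 J.
Photons incident: 60.4 / 5.564×10⁻¹⁹ = 1.086×10²⁰, i.e. 1.086×10²⁰/6.022×10²³ = 1.803×10⁻⁴ mol.
Photons absorbed: 0.823 × 1.803×10⁻⁴ = 1.484×10⁻⁴ mol.
Φ = 1.055×10⁻⁵ mol / 1.484×10⁻⁴ mol photons = 0.071.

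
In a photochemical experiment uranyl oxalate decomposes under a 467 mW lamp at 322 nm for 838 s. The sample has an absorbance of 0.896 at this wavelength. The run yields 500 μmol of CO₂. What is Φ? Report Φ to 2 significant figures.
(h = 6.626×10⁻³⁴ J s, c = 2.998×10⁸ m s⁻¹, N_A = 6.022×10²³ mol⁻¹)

Φ = 0.54

Product: 500 μmol = 5.00×10⁻⁴ mol.
Photon energy at 322 nm: hc/λ = (6.626×10⁻³⁴)(2.998×10⁸)/(322×10⁻⁹) = 6.169×10⁻¹⁹ J.
Energy delivered: (467 mW)(838 s) = 391.3 J.
Photons incident: 391.3 / 6.169×10⁻¹⁹ = 6.343×10²⁰, i.e. 6.343×10²⁰/6.022×10²³ = 0.001053 mol.
Fraction absorbed: 1 − 10^(−0.896) = 0.8729.
Photons absorbed: 0.8729 × 0.001053 = 9.192×10⁻⁴ mol.
Φ = 5.00×10⁻⁴ mol / 9.192×10⁻⁴ mol photons = 0.54.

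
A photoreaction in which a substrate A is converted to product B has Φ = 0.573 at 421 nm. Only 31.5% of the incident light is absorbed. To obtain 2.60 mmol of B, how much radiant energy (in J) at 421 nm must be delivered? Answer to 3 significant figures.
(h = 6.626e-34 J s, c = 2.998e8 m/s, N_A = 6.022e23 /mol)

4090 J

Product: 2.60 mmol = 0.00260 mol.
Photons that must be absorbed: 0.00260 / 0.573 = 0.004538 mol.
Incident photons needed: 0.004538 / 0.315 = 0.01441 mol.
Photon energy: hc/λ = 4.718e-19 J; per mole, 2.841e5 J mol⁻¹.
Energy required: 0.01441 × 2.841e5 = 4090 J.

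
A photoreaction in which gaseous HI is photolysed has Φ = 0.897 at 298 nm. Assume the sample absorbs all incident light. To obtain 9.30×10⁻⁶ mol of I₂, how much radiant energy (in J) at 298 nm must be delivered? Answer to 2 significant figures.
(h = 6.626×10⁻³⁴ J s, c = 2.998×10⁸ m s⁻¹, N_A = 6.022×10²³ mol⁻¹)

4.2 J

Photons that must be absorbed: 9.30×10⁻⁶ / 0.897 = 1.037×10⁻⁵ mol.
Photon energy: hc/λ = 6.666×10⁻¹⁹ J; per mole, 4.014×10⁵ J mol⁻¹.
Energy required: 1.037×10⁻⁵ × 4.014×10⁵ = 4.2 J.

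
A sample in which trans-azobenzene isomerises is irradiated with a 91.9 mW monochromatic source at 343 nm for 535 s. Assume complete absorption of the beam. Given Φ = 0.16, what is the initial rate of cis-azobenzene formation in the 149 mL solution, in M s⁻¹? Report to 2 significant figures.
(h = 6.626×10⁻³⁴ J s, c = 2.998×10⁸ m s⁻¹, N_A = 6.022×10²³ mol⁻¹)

Photon energy at 343 nm: hc/λ = (6.626×10⁻³⁴)(2.998×10⁸)/(343×10⁻⁹) = 5.791×10⁻¹⁹ J.
Energy delivered: (91.9 mW)(535 s) = 49.17 J.
Photons incident: 49.17 / 5.791×10⁻¹⁹ = 8.491×10¹⁹, i.e. 8.491×10¹⁹/6.022×10²³ = 1.410×10⁻⁴ mol.
Product formed: 0.16 × 1.410×10⁻⁴ = 2.256×10⁻⁵ mol.
Rate: 2.256×10⁻⁵ mol / (535 s × 0.149 L) = 2.8×10⁻⁷ M s⁻¹.

2.8×10⁻⁷ M s⁻¹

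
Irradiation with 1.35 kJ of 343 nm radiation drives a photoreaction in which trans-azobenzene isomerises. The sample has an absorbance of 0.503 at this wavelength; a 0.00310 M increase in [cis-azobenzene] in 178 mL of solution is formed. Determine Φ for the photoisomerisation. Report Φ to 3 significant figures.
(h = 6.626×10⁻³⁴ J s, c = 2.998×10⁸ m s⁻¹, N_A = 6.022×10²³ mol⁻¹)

Product: (0.00310 M)(0.178 L) = 5.518×10⁻⁴ mol.
Photon energy at 343 nm: hc/λ = (6.626×10⁻³⁴)(2.998×10⁸)/(343×10⁻⁹) = 5.791×10⁻¹⁹ J.
Incident energy: 1.35 kJ = 1350 J.
Photons incident: 1350 / 5.791×10⁻¹⁹ = 2.331×10²¹, i.e. 2.331×10²¹/6.022×10²³ = 0.003871 mol.
Fraction absorbed: 1 − 10^(−0.503) = 0.6859.
Photons absorbed: 0.6859 × 0.003871 = 0.002655 mol.
Φ = 5.518×10⁻⁴ mol / 0.002655 mol photons = 0.208.

Φ = 0.208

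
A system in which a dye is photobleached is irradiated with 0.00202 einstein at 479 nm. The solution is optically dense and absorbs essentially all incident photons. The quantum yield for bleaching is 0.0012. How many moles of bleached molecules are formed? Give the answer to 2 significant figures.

Product: Φ × n_abs = 0.0012 × 0.00202 = 2.424×10⁻⁶ mol.

2.4×10⁻⁶ mol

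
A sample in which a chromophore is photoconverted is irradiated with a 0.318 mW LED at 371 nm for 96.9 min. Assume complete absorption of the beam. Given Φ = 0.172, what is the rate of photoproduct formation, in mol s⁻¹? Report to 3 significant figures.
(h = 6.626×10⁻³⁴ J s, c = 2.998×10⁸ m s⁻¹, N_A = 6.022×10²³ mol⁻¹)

Photon energy at 371 nm: hc/λ = (6.626×10⁻³⁴)(2.998×10⁸)/(371×10⁻⁹) = 5.354×10⁻¹⁹ J.
Energy delivered: (0.318 mW)(5814 s) = 1.849 J.
Photons incident: 1.849 / 5.354×10⁻¹⁹ = 3.453×10¹⁸, i.e. 3.453×10¹⁸/6.022×10²³ = 5.734×10⁻⁶ mol.
Product formed: 0.172 × 5.734×10⁻⁶ = 9.862×10⁻⁷ mol.
Rate: 9.862×10⁻⁷ / 5814 s = 1.70×10⁻¹⁰ mol s⁻¹.

1.70×10⁻¹⁰ mol s⁻¹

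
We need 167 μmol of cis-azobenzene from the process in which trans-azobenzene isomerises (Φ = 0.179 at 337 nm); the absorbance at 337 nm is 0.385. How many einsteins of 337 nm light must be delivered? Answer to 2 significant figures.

0.0016 einstein

Product: 167 μmol = 1.67×10⁻⁴ mol.
Photons that must be absorbed: 1.67×10⁻⁴ / 0.179 = 9.330×10⁻⁴ mol.
Fraction absorbed: 1 − 10^(−0.385) = 0.5879.
Incident photons needed: 9.330×10⁻⁴ / 0.5879 = 0.001587 mol.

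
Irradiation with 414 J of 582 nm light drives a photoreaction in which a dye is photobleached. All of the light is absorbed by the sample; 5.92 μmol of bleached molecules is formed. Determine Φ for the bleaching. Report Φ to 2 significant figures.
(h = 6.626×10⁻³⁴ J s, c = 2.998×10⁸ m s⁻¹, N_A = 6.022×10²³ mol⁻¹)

Product: 5.92 μmol = 5.92×10⁻⁶ mol.
Photon energy at 582 nm: hc/λ = (6.626×10⁻³⁴)(2.998×10⁸)/(582×10⁻⁹) = 3.413×10⁻¹⁹ J.
Photons incident: 414 / 3.413×10⁻¹⁹ = 1.213×10²¹, i.e. 1.213×10²¹/6.022×10²³ = 0.002014 mol.
Φ = 5.92×10⁻⁶ mol / 0.002014 mol photons = 0.0029.

Φ = 0.0029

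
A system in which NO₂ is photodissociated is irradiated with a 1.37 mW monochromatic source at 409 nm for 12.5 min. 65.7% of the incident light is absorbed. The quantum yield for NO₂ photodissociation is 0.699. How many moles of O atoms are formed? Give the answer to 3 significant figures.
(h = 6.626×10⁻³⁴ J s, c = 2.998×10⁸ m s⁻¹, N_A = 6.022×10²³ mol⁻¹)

Photon energy at 409 nm: hc/λ = (6.626×10⁻³⁴)(2.998×10⁸)/(409×10⁻⁹) = 4.857×10⁻¹⁹ J.
Energy delivered: (1.37 mW)(750 s) = 1.028 J.
Photons incident: 1.028 / 4.857×10⁻¹⁹ = 2.117×10¹⁸, i.e. 2.117×10¹⁸/6.022×10²³ = 3.515×10⁻⁶ mol.
Photons absorbed: 0.657 × 3.515×10⁻⁶ = 2.309×10⁻⁶ mol.
Product: Φ × n_abs = 0.699 × 2.309×10⁻⁶ = 1.614×10⁻⁶ mol.

1.61×10⁻⁶ mol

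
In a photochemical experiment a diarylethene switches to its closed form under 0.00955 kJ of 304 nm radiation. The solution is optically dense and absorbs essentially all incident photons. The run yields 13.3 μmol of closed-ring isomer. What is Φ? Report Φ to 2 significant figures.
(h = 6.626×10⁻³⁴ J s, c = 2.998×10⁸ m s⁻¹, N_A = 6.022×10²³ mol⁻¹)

Product: 13.3 μmol = 1.33×10⁻⁵ mol.
Photon energy at 304 nm: hc/λ = (6.626×10⁻³⁴)(2.998×10⁸)/(304×10⁻⁹) = 6.534×10⁻¹⁹ J.
Incident energy: 0.00955 kJ = 9.55 J.
Photons incident: 9.55 / 6.534×10⁻¹⁹ = 1.462×10¹⁹, i.e. 1.462×10¹⁹/6.022×10²³ = 2.428×10⁻⁵ mol.
Φ = 1.33×10⁻⁵ mol / 2.428×10⁻⁵ mol photons = 0.55.

Φ = 0.55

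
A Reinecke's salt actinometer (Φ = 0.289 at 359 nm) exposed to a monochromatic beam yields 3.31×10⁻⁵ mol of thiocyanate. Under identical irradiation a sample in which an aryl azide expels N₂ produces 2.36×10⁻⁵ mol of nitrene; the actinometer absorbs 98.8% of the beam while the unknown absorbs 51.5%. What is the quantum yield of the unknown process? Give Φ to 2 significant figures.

Photons absorbed by the actinometer: 3.31×10⁻⁵ / 0.289 = 1.145×10⁻⁴ mol.
Incident flux: 1.145×10⁻⁴ / 0.988 = 1.159×10⁻⁴ einstein.
Absorbed by unknown: 0.515 × 1.159×10⁻⁴ = 5.969×10⁻⁵ mol.
Φ(unknown) = 2.36×10⁻⁵ / 5.969×10⁻⁵ = 0.40.

Φ = 0.40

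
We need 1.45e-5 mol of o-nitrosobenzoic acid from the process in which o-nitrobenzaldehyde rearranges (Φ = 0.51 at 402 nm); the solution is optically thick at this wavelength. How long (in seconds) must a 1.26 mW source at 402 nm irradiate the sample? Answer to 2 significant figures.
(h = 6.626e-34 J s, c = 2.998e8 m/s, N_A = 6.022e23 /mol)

t ≈ 6700 s

Photons that must be absorbed: 1.45e-5 / 0.51 = 2.843e-5 mol.
Photon energy: hc/λ = 4.941e-19 J; per mole, 2.975e5 J mol⁻¹.
Energy required: 2.843e-5 × 2.975e5 = 8.458 J.
Time: 8.458 J / 0.00126 W = 6700 s.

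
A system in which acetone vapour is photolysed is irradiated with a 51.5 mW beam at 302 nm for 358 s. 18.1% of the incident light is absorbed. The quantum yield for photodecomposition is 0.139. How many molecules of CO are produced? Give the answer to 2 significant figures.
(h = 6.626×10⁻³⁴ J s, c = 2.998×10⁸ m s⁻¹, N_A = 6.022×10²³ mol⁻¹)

7.1×10¹⁷ molecules

Photon energy at 302 nm: hc/λ = (6.626×10⁻³⁴)(2.998×10⁸)/(302×10⁻⁹) = 6.578×10⁻¹⁹ J.
Energy delivered: (51.5 mW)(358 s) = 18.44 J.
Photons incident: 18.44 / 6.578×10⁻¹⁹ = 2.803×10¹⁹, i.e. 2.803×10¹⁹/6.022×10²³ = 4.655×10⁻⁵ mol.
Photons absorbed: 0.181 × 4.655×10⁻⁵ = 8.426×10⁻⁶ mol.
Product: Φ × n_abs = 0.139 × 8.426×10⁻⁶ = 1.171×10⁻⁶ mol.
As a count: 1.171×10⁻⁶ × 6.022×10²³ = 7.1×10¹⁷.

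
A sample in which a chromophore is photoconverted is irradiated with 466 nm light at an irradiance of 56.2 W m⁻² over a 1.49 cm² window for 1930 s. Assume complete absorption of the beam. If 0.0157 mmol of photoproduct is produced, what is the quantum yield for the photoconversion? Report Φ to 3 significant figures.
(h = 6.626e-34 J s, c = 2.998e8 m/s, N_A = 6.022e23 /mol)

Product: 0.0157 mmol = 1.57e-5 mol.
Photon energy at 466 nm: hc/λ = (6.626e-34)(2.998e8)/(466e-9) = 4.263e-19 J.
Energy delivered: (56.2 W m⁻²)(1.49e-4 m²)(1930 s) = 16.16 J.
Photons incident: 16.16 / 4.263e-19 = 3.791e19, i.e. 3.791e19/6.022e23 = 6.295e-5 mol.
Φ = 1.57e-5 mol / 6.295e-5 mol photons = 0.249.

Φ = 0.249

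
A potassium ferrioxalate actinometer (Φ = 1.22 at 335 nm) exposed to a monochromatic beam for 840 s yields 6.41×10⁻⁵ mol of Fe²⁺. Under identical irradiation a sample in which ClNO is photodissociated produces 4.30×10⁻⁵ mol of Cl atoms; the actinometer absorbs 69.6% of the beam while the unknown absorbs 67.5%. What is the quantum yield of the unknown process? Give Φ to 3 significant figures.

Photons absorbed by the actinometer: 6.41×10⁻⁵ / 1.22 = 5.254×10⁻⁵ mol.
Incident flux: 5.254×10⁻⁵ / 0.696 = 7.549×10⁻⁵ einstein.
Absorbed by unknown: 0.675 × 7.549×10⁻⁵ = 5.096×10⁻⁵ mol.
Φ(unknown) = 4.30×10⁻⁵ / 5.096×10⁻⁵ = 0.844.

Φ = 0.844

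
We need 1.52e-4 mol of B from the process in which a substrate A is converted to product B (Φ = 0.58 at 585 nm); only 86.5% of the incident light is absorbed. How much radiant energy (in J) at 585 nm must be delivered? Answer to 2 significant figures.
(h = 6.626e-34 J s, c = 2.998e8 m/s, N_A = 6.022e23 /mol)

62 J

Photons that must be absorbed: 1.52e-4 / 0.58 = 2.621e-4 mol.
Incident photons needed: 2.621e-4 / 0.865 = 3.030e-4 mol.
Photon energy: hc/λ = 3.396e-19 J; per mole, 2.045e5 J mol⁻¹.
Energy required: 3.030e-4 × 2.045e5 = 62 J.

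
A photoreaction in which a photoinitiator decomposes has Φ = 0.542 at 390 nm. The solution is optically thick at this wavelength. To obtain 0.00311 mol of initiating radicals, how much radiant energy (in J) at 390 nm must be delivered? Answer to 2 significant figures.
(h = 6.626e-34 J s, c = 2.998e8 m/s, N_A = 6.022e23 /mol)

Photons that must be absorbed: 0.00311 / 0.542 = 0.005738 mol.
Photon energy: hc/λ = 5.094e-19 J; per mole, 3.068e5 J mol⁻¹.
Energy required: 0.005738 × 3.068e5 = 1800 J.

1800 J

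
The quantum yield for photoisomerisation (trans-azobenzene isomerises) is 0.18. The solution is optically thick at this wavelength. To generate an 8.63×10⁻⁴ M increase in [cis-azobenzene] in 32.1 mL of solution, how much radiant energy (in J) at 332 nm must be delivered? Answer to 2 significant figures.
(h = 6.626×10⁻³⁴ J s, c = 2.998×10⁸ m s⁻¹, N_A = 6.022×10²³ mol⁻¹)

Product: (8.63×10⁻⁴ M)(0.0321 L) = 2.770×10⁻⁵ mol.
Photons that must be absorbed: 2.770×10⁻⁵ / 0.18 = 1.539×10⁻⁴ mol.
Photon energy: hc/λ = 5.983×10⁻¹⁹ J; per mole, 3.603×10⁵ J mol⁻¹.
Energy required: 1.539×10⁻⁴ × 3.603×10⁵ = 55 J.

55 J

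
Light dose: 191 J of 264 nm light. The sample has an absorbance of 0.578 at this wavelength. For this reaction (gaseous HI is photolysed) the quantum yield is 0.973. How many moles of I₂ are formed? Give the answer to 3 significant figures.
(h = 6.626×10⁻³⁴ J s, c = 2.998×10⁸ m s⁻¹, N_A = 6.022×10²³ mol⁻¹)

3.02×10⁻⁴ mol

Photon energy at 264 nm: hc/λ = (6.626×10⁻³⁴)(2.998×10⁸)/(264×10⁻⁹) = 7.525×10⁻¹⁹ J.
Photons incident: 191 / 7.525×10⁻¹⁹ = 2.538×10²⁰, i.e. 2.538×10²⁰/6.022×10²³ = 4.215×10⁻⁴ mol.
Fraction absorbed: 1 − 10^(−0.578) = 0.7358.
Photons absorbed: 0.7358 × 4.215×10⁻⁴ = 3.101×10⁻⁴ mol.
Product: Φ × n_abs = 0.973 × 3.101×10⁻⁴ = 3.017×10⁻⁴ mol.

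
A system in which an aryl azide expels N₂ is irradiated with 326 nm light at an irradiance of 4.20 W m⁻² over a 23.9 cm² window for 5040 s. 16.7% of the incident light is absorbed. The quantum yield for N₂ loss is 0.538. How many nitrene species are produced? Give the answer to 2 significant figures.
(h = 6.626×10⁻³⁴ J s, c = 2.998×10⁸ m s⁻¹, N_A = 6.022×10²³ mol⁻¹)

Photon energy at 326 nm: hc/λ = (6.626×10⁻³⁴)(2.998×10⁸)/(326×10⁻⁹) = 6.093×10⁻¹⁹ J.
Energy delivered: (4.20 W m⁻²)(23.9×10⁻⁴ m²)(5040 s) = 50.59 J.
Photons incident: 50.59 / 6.093×10⁻¹⁹ = 8.303×10¹⁹, i.e. 8.303×10¹⁹/6.022×10²³ = 1.379×10⁻⁴ mol.
Photons absorbed: 0.167 × 1.379×10⁻⁴ = 2.303×10⁻⁵ mol.
Product: Φ × n_abs = 0.538 × 2.303×10⁻⁵ = 1.239×10⁻⁵ mol.
As a count: 1.239×10⁻⁵ × 6.022×10²³ = 7.5×10¹⁸.

7.5×10¹⁸ species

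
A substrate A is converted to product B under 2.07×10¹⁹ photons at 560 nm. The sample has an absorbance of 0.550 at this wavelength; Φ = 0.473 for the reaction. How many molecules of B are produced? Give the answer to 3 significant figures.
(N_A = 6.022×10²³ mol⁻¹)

Moles of photons: 2.07×10¹⁹ / 6.022×10²³ = 3.437×10⁻⁵ mol.
Fraction absorbed: 1 − 10^(−0.550) = 0.7182.
Photons absorbed: 0.7182 × 3.437×10⁻⁵ = 2.468×10⁻⁵ mol.
Product: Φ × n_abs = 0.473 × 2.468×10⁻⁵ = 1.167×10⁻⁵ mol.
As a count: 1.167×10⁻⁵ × 6.022×10²³ = 7.03×10¹⁸.

7.03×10¹⁸ molecules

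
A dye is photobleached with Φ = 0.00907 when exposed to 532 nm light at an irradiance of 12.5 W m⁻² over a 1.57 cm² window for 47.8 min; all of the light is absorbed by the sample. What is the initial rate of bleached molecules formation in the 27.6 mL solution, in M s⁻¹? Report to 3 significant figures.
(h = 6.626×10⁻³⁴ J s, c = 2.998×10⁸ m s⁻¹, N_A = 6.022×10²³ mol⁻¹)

Photon energy at 532 nm: hc/λ = (6.626×10⁻³⁴)(2.998×10⁸)/(532×10⁻⁹) = 3.734×10⁻¹⁹ J.
Energy delivered: (12.5 W m⁻²)(1.57×10⁻⁴ m²)(2868 s) = 5.628 J.
Photons incident: 5.628 / 3.734×10⁻¹⁹ = 1.507×10¹⁹, i.e. 1.507×10¹⁹/6.022×10²³ = 2.502×10⁻⁵ mol.
Product formed: 0.00907 × 2.502×10⁻⁵ = 2.269×10⁻⁷ mol.
Rate: 2.269×10⁻⁷ mol / (2868 s × 0.0276 L) = 2.87×10⁻⁹ M s⁻¹.

2.87×10⁻⁹ M s⁻¹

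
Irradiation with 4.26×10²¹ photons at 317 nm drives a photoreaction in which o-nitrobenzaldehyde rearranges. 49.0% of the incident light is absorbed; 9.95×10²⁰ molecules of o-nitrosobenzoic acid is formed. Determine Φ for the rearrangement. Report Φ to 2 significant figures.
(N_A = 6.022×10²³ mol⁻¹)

Φ = 0.48

Product: 9.95×10²⁰ / 6.022×10²³ = 0.001652 mol.
Moles of photons: 4.26×10²¹ / 6.022×10²³ = 0.007074 mol.
Photons absorbed: 0.490 × 0.007074 = 0.003466 mol.
Φ = 0.001652 mol / 0.003466 mol photons = 0.48.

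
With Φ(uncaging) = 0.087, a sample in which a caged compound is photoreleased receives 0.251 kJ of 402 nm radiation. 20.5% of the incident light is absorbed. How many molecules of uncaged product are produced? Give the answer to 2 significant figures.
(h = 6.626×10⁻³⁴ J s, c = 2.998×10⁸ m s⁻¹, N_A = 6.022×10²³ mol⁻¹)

Photon energy at 402 nm: hc/λ = (6.626×10⁻³⁴)(2.998×10⁸)/(402×10⁻⁹) = 4.941×10⁻¹⁹ J.
Incident energy: 0.251 kJ = 251 J.
Photons incident: 251 / 4.941×10⁻¹⁹ = 5.080×10²⁰, i.e. 5.080×10²⁰/6.022×10²³ = 8.436×10⁻⁴ mol.
Photons absorbed: 0.205 × 8.436×10⁻⁴ = 1.729×10⁻⁴ mol.
Product: Φ × n_abs = 0.087 × 1.729×10⁻⁴ = 1.504×10⁻⁵ mol.
As a count: 1.504×10⁻⁵ × 6.022×10²³ = 9.1×10¹⁸.

9.1×10¹⁸ molecules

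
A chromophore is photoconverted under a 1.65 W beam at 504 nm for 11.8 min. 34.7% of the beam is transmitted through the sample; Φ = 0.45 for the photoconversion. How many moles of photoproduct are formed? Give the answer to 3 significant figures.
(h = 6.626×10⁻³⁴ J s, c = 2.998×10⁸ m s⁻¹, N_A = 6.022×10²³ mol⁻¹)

Photon energy at 504 nm: hc/λ = (6.626×10⁻³⁴)(2.998×10⁸)/(504×10⁻⁹) = 3.941×10⁻¹⁹ J.
Energy delivered: (1.65 W)(708 s) = 1168 J.
Photons incident: 1168 / 3.941×10⁻¹⁹ = 2.964×10²¹, i.e. 2.964×10²¹/6.022×10²³ = 0.004922 mol.
Fraction absorbed: 1 − 34.7/100 = 0.6530.
Photons absorbed: 0.6530 × 0.004922 = 0.003214 mol.
Product: Φ × n_abs = 0.45 × 0.003214 = 0.001446 mol.

0.00145 mol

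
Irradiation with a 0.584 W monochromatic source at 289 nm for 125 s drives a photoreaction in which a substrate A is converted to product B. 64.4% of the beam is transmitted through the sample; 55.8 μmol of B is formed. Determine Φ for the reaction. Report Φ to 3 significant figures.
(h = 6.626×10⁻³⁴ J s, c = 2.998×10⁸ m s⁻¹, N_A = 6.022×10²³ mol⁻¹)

Φ = 0.889

Product: 55.8 μmol = 5.58×10⁻⁵ mol.
Photon energy at 289 nm: hc/λ = (6.626×10⁻³⁴)(2.998×10⁸)/(289×10⁻⁹) = 6.874×10⁻¹⁹ J.
Energy delivered: (0.584 W)(125 s) = 73.00 J.
Photons incident: 73.00 / 6.874×10⁻¹⁹ = 1.062×10²⁰, i.e. 1.062×10²⁰/6.022×10²³ = 1.764×10⁻⁴ mol.
Fraction absorbed: 1 − 64.4/100 = 0.3560.
Photons absorbed: 0.3560 × 1.764×10⁻⁴ = 6.280×10⁻⁵ mol.
Φ = 5.58×10⁻⁵ mol / 6.280×10⁻⁵ mol photons = 0.889.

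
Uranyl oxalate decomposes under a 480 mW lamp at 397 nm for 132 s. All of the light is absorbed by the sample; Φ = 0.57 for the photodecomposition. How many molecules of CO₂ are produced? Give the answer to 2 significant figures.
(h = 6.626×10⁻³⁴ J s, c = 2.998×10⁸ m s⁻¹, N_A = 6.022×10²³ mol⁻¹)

7.2×10¹⁹ molecules

Photon energy at 397 nm: hc/λ = (6.626×10⁻³⁴)(2.998×10⁸)/(397×10⁻⁹) = 5.004×10⁻¹⁹ J.
Energy delivered: (480 mW)(132 s) = 63.36 J.
Photons incident: 63.36 / 5.004×10⁻¹⁹ = 1.266×10²⁰, i.e. 1.266×10²⁰/6.022×10²³ = 2.102×10⁻⁴ mol.
Product: Φ × n_abs = 0.57 × 2.102×10⁻⁴ = 1.198×10⁻⁴ mol.
As a count: 1.198×10⁻⁴ × 6.022×10²³ = 7.2×10¹⁹.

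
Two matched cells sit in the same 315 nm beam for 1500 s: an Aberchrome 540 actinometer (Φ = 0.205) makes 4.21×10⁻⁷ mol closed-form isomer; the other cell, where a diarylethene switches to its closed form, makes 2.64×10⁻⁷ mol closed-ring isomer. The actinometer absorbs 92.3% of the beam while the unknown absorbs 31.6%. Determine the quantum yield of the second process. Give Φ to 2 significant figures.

Φ = 0.38

Photons absorbed by the actinometer: 4.21×10⁻⁷ / 0.205 = 2.054×10⁻⁶ mol.
Incident flux: 2.054×10⁻⁶ / 0.923 = 2.225×10⁻⁶ einstein.
Absorbed by unknown: 0.316 × 2.225×10⁻⁶ = 7.031×10⁻⁷ mol.
Φ(unknown) = 2.64×10⁻⁷ / 7.031×10⁻⁷ = 0.38.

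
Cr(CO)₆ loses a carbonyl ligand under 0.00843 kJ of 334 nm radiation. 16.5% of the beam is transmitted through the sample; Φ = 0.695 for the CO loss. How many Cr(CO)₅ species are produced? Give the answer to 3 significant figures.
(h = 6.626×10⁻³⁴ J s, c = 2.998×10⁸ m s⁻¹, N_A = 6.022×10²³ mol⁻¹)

8.23×10¹⁸ species

Photon energy at 334 nm: hc/λ = (6.626×10⁻³⁴)(2.998×10⁸)/(334×10⁻⁹) = 5.948×10⁻¹⁹ J.
Incident energy: 0.00843 kJ = 8.43 J.
Photons incident: 8.43 / 5.948×10⁻¹⁹ = 1.417×10¹⁹, i.e. 1.417×10¹⁹/6.022×10²³ = 2.353×10⁻⁵ mol.
Fraction absorbed: 1 − 16.5/100 = 0.8350.
Photons absorbed: 0.8350 × 2.353×10⁻⁵ = 1.965×10⁻⁵ mol.
Product: Φ × n_abs = 0.695 × 1.965×10⁻⁵ = 1.366×10⁻⁵ mol.
As a count: 1.366×10⁻⁵ × 6.022×10²³ = 8.23×10¹⁸.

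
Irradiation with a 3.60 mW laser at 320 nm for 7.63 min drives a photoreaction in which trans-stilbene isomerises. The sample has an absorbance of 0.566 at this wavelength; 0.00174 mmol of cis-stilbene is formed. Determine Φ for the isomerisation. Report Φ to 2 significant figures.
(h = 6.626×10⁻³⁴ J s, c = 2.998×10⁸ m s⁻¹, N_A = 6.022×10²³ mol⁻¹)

Φ = 0.54

Product: 0.00174 mmol = 1.74×10⁻⁶ mol.
Photon energy at 320 nm: hc/λ = (6.626×10⁻³⁴)(2.998×10⁸)/(320×10⁻⁹) = 6.208×10⁻¹⁹ J.
Energy delivered: (3.60 mW)(457.8 s) = 1.648 J.
Photons incident: 1.648 / 6.208×10⁻¹⁹ = 2.655×10¹⁸, i.e. 2.655×10¹⁸/6.022×10²³ = 4.409×10⁻⁶ mol.
Fraction absorbed: 1 − 10^(−0.566) = 0.7284.
Photons absorbed: 0.7284 × 4.409×10⁻⁶ = 3.212×10⁻⁶ mol.
Φ = 1.74×10⁻⁶ mol / 3.212×10⁻⁶ mol photons = 0.54.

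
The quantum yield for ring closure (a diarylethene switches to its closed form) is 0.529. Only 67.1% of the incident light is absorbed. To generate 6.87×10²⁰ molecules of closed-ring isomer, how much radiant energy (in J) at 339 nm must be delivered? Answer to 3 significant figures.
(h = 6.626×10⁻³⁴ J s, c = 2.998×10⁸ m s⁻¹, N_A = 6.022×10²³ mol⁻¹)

1130 J

Product: 6.87×10²⁰ / 6.022×10²³ = 0.001141 mol.
Photons that must be absorbed: 0.001141 / 0.529 = 0.002157 mol.
Incident photons needed: 0.002157 / 0.671 = 0.003215 mol.
Photon energy: hc/λ = 5.860×10⁻¹⁹ J; per mole, 3.529×10⁵ J mol⁻¹.
Energy required: 0.003215 × 3.529×10⁵ = 1130 J.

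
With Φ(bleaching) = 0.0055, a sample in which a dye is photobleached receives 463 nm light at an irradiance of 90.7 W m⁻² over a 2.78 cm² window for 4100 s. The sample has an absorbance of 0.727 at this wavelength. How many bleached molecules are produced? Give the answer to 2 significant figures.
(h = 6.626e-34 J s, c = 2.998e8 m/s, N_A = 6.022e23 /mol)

Photon energy at 463 nm: hc/λ = (6.626e-34)(2.998e8)/(463e-9) = 4.290e-19 J.
Energy delivered: (90.7 W m⁻²)(2.78e-4 m²)(4100 s) = 103.4 J.
Photons incident: 103.4 / 4.290e-19 = 2.410e20, i.e. 2.410e20/6.022e23 = 4.002e-4 mol.
Fraction absorbed: 1 − 10^(−0.727) = 0.8125.
Photons absorbed: 0.8125 × 4.002e-4 = 3.252e-4 mol.
Product: Φ × n_abs = 0.0055 × 3.252e-4 = 1.789e-6 mol.
As a count: 1.789e-6 × 6.022e23 = 1.1e18.

1.1e18 bleached molecules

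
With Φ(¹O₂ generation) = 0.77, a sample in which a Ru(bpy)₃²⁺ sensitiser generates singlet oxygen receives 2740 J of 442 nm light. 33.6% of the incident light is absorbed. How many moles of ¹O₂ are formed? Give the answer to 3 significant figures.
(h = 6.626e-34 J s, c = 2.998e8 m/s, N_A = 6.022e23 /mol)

Photon energy at 442 nm: hc/λ = (6.626e-34)(2.998e8)/(442e-9) = 4.494e-19 J.
Photons incident: 2740 / 4.494e-19 = 6.097e21, i.e. 6.097e21/6.022e23 = 0.01012 mol.
Photons absorbed: 0.336 × 0.01012 = 0.003400 mol.
Product: Φ × n_abs = 0.77 × 0.003400 = 0.002618 mol.

0.00262 mol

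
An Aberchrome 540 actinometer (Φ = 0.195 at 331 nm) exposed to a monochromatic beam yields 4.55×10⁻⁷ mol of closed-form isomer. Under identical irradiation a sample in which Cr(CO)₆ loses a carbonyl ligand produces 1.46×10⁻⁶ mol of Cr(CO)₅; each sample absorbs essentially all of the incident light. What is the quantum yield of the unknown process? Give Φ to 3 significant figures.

Φ = 0.626

Photons absorbed by the actinometer: 4.55×10⁻⁷ / 0.195 = 2.333×10⁻⁶ mol.
Φ(unknown) = 1.46×10⁻⁶ / 2.333×10⁻⁶ = 0.626.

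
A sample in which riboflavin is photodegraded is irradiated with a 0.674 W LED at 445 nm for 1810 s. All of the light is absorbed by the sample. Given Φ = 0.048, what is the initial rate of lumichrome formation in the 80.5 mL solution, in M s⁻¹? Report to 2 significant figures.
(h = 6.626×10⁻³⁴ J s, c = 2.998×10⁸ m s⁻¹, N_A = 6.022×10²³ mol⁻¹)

Photon energy at 445 nm: hc/λ = (6.626×10⁻³⁴)(2.998×10⁸)/(445×10⁻⁹) = 4.464×10⁻¹⁹ J.
Energy delivered: (0.674 W)(1810 s) = 1220 J.
Photons incident: 1220 / 4.464×10⁻¹⁹ = 2.733×10²¹, i.e. 2.733×10²¹/6.022×10²³ = 0.004538 mol.
Product formed: 0.048 × 0.004538 = 2.178×10⁻⁴ mol.
Rate: 2.178×10⁻⁴ mol / (1810 s × 0.0805 L) = 1.5×10⁻⁶ M s⁻¹.

1.5×10⁻⁶ M s⁻¹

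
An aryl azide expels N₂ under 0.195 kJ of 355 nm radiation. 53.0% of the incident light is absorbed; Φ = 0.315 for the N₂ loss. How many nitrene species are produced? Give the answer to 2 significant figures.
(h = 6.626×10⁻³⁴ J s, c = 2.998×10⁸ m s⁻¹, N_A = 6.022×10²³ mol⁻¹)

5.8×10¹⁹ species

Photon energy at 355 nm: hc/λ = (6.626×10⁻³⁴)(2.998×10⁸)/(355×10⁻⁹) = 5.596×10⁻¹⁹ J.
Incident energy: 0.195 kJ = 195 J.
Photons incident: 195 / 5.596×10⁻¹⁹ = 3.485×10²⁰, i.e. 3.485×10²⁰/6.022×10²³ = 5.787×10⁻⁴ mol.
Photons absorbed: 0.530 × 5.787×10⁻⁴ = 3.067×10⁻⁴ mol.
Product: Φ × n_abs = 0.315 × 3.067×10⁻⁴ = 9.661×10⁻⁵ mol.
As a count: 9.661×10⁻⁵ × 6.022×10²³ = 5.8×10¹⁹.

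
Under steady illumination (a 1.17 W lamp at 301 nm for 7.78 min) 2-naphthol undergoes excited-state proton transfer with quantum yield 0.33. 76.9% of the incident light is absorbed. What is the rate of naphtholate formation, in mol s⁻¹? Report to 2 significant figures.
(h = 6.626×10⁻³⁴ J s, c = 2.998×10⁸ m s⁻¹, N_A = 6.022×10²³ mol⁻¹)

7.5×10⁻⁷ mol s⁻¹

Photon energy at 301 nm: hc/λ = (6.626×10⁻³⁴)(2.998×10⁸)/(301×10⁻⁹) = 6.600×10⁻¹⁹ J.
Energy delivered: (1.17 W)(466.8 s) = 546.2 J.
Photons incident: 546.2 / 6.600×10⁻¹⁹ = 8.276×10²⁰, i.e. 8.276×10²⁰/6.022×10²³ = 0.001374 mol.
Photons absorbed: 0.769 × 0.001374 = 0.001057 mol.
Product formed: 0.33 × 0.001057 = 3.488×10⁻⁴ mol.
Rate: 3.488×10⁻⁴ / 466.8 s = 7.5×10⁻⁷ mol s⁻¹.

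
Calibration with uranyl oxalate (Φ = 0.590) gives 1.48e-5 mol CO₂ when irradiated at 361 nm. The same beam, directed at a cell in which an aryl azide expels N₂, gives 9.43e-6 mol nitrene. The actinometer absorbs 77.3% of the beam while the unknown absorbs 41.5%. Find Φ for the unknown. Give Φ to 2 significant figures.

Photons absorbed by the actinometer: 1.48e-5 / 0.590 = 2.508e-5 mol.
Incident flux: 2.508e-5 / 0.773 = 3.245e-5 einstein.
Absorbed by unknown: 0.415 × 3.245e-5 = 1.347e-5 mol.
Φ(unknown) = 9.43e-6 / 1.347e-5 = 0.70.

Φ = 0.70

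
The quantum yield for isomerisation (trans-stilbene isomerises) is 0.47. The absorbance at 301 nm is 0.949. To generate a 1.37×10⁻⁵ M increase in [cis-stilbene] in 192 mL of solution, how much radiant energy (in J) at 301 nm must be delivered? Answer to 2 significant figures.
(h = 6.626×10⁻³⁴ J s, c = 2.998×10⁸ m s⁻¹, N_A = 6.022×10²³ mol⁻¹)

Product: (1.37×10⁻⁵ M)(0.192 L) = 2.630×10⁻⁶ mol.
Photons that must be absorbed: 2.630×10⁻⁶ / 0.47 = 5.596×10⁻⁶ mol.
Fraction absorbed: 1 − 10^(−0.949) = 0.8875.
Incident photons needed: 5.596×10⁻⁶ / 0.8875 = 6.305×10⁻⁶ mol.
Photon energy: hc/λ = 6.600×10⁻¹⁹ J; per mole, 3.975×10⁵ J mol⁻¹.
Energy required: 6.305×10⁻⁶ × 3.975×10⁵ = 2.5 J.

2.5 J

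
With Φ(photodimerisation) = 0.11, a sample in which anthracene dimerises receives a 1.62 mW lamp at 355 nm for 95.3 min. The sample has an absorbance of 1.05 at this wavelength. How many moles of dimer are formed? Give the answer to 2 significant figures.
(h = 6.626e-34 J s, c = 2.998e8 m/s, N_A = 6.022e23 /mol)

Photon energy at 355 nm: hc/λ = (6.626e-34)(2.998e8)/(355e-9) = 5.596e-19 J.
Energy delivered: (1.62 mW)(5718 s) = 9.263 J.
Photons incident: 9.263 / 5.596e-19 = 1.655e19, i.e. 1.655e19/6.022e23 = 2.748e-5 mol.
Fraction absorbed: 1 − 10^(−1.05) = 0.9109.
Photons absorbed: 0.9109 × 2.748e-5 = 2.503e-5 mol.
Product: Φ × n_abs = 0.11 × 2.503e-5 = 2.753e-6 mol.

2.8e-6 mol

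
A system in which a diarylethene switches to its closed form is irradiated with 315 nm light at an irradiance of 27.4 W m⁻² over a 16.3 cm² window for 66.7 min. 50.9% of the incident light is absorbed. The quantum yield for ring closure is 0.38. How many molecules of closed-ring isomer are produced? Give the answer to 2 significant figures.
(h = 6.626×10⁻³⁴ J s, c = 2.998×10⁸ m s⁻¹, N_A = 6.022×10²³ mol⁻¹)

5.5×10¹⁹ molecules

Photon energy at 315 nm: hc/λ = (6.626×10⁻³⁴)(2.998×10⁸)/(315×10⁻⁹) = 6.306×10⁻¹⁹ J.
Energy delivered: (27.4 W m⁻²)(16.3×10⁻⁴ m²)(4002 s) = 178.7 J.
Photons incident: 178.7 / 6.306×10⁻¹⁹ = 2.834×10²⁰, i.e. 2.834×10²⁰/6.022×10²³ = 4.706×10⁻⁴ mol.
Photons absorbed: 0.509 × 4.706×10⁻⁴ = 2.395×10⁻⁴ mol.
Product: Φ × n_abs = 0.38 × 2.395×10⁻⁴ = 9.101×10⁻⁵ mol.
As a count: 9.101×10⁻⁵ × 6.022×10²³ = 5.5×10¹⁹.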